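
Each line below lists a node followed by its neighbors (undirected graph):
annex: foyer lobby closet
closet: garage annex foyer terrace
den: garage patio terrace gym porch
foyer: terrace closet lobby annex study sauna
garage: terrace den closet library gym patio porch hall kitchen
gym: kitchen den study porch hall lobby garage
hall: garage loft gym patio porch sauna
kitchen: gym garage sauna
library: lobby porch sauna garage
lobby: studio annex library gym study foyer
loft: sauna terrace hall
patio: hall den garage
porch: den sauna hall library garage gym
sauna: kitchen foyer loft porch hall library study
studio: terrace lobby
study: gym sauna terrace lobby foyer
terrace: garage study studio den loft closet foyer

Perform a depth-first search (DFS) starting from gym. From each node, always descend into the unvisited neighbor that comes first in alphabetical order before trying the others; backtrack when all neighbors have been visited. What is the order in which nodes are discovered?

gym, den, garage, closet, annex, foyer, lobby, library, porch, hall, loft, sauna, kitchen, study, terrace, studio, patio

Visit gym
gym → den
den → garage
garage → closet
closet → annex
annex → foyer
foyer → lobby
lobby → library
library → porch
porch → hall
hall → loft
loft → sauna
sauna → kitchen
sauna → study
study → terrace
terrace → studio
hall → patio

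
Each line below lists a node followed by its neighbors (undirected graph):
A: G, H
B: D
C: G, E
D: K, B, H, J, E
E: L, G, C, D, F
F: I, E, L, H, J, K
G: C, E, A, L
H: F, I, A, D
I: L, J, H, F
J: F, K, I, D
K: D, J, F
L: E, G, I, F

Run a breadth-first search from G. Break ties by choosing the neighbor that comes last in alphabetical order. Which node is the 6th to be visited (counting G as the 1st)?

I

Visit G; enqueue L, E, C, A → queue [L, E, C, A]
Visit L; enqueue I, F → queue [E, C, A, I, F]
Visit E; enqueue D → queue [C, A, I, F, D]
Visit C → queue [A, I, F, D]
Visit A; enqueue H → queue [I, F, D, H]
Visit I; enqueue J → queue [F, D, H, J]
Visit F; enqueue K → queue [D, H, J, K]
Visit D; enqueue B → queue [H, J, K, B]
Visit H → queue [J, K, B]
Visit J → queue [K, B]
Visit K → queue [B]
Visit B → queue []

Visit order: G, L, E, C, A, I, F, D, H, J, K, B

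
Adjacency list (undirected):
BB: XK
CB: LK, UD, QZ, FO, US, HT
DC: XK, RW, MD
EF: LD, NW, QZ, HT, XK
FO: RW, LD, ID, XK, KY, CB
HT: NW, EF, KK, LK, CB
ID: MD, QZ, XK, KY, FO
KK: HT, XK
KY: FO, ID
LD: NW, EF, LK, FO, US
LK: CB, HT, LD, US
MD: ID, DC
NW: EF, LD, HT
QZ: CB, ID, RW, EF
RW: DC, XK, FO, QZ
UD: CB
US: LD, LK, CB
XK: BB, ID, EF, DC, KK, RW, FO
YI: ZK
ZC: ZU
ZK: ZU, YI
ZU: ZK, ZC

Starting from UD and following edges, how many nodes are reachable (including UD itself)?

18

BFS from UD visits: UD, CB, US, QZ, LK, HT, FO, LD, RW, ID, EF, NW, KK, XK, KY, DC, MD, BB
Reachable nodes: 18 of 22 total.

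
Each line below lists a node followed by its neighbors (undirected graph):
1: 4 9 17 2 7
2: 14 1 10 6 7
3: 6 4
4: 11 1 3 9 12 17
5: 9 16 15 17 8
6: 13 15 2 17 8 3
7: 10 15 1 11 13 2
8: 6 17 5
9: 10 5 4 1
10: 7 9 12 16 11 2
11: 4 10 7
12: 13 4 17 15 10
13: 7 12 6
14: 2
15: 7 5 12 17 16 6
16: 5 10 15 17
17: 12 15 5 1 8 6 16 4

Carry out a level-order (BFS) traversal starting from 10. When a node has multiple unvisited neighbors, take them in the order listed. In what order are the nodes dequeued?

10 7 9 12 16 11 2 15 1 13 5 4 17 14 6 8 3

Visit 10; enqueue 7, 9, 12, 16, 11, 2 → queue [7, 9, 12, 16, 11, 2]
Visit 7; enqueue 15, 1, 13 → queue [9, 12, 16, 11, 2, 15, 1, 13]
Visit 9; enqueue 5, 4 → queue [12, 16, 11, 2, 15, 1, 13, 5, 4]
Visit 12; enqueue 17 → queue [16, 11, 2, 15, 1, 13, 5, 4, 17]
Visit 16 → queue [11, 2, 15, 1, 13, 5, 4, 17]
Visit 11 → queue [2, 15, 1, 13, 5, 4, 17]
Visit 2; enqueue 14, 6 → queue [15, 1, 13, 5, 4, 17, 14, 6]
Visit 15 → queue [1, 13, 5, 4, 17, 14, 6]
Visit 1 → queue [13, 5, 4, 17, 14, 6]
Visit 13 → queue [5, 4, 17, 14, 6]
Visit 5; enqueue 8 → queue [4, 17, 14, 6, 8]
Visit 4; enqueue 3 → queue [17, 14, 6, 8, 3]
Visit 17 → queue [14, 6, 8, 3]
Visit 14 → queue [6, 8, 3]
Visit 6 → queue [8, 3]
Visit 8 → queue [3]
Visit 3 → queue []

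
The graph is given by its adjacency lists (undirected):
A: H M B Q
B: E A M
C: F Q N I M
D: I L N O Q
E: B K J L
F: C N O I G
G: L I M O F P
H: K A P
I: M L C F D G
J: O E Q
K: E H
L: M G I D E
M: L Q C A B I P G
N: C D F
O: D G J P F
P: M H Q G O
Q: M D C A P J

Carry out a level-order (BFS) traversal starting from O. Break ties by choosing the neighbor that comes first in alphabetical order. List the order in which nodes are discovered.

Visit O; enqueue D, F, G, J, P → queue [D, F, G, J, P]
Visit D; enqueue I, L, N, Q → queue [F, G, J, P, I, L, N, Q]
Visit F; enqueue C → queue [G, J, P, I, L, N, Q, C]
Visit G; enqueue M → queue [J, P, I, L, N, Q, C, M]
Visit J; enqueue E → queue [P, I, L, N, Q, C, M, E]
Visit P; enqueue H → queue [I, L, N, Q, C, M, E, H]
Visit I → queue [L, N, Q, C, M, E, H]
Visit L → queue [N, Q, C, M, E, H]
Visit N → queue [Q, C, M, E, H]
Visit Q; enqueue A → queue [C, M, E, H, A]
Visit C → queue [M, E, H, A]
Visit M; enqueue B → queue [E, H, A, B]
Visit E; enqueue K → queue [H, A, B, K]
Visit H → queue [A, B, K]
Visit A → queue [B, K]
Visit B → queue [K]
Visit K → queue []

O → D → F → G → J → P → I → L → N → Q → C → M → E → H → A → B → K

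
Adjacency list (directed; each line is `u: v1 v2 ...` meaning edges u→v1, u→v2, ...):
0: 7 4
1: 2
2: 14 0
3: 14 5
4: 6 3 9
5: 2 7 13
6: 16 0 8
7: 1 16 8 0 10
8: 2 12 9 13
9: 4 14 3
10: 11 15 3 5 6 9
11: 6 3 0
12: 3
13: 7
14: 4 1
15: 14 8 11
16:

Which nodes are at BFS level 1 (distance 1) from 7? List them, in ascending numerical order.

0, 1, 8, 10, 16

Level 0: 7
Level 1: 0, 1, 8, 10, 16
Level 2: 2, 3, 4, 5, 6, 9, 11, 12, 13, 15
Level 3: 14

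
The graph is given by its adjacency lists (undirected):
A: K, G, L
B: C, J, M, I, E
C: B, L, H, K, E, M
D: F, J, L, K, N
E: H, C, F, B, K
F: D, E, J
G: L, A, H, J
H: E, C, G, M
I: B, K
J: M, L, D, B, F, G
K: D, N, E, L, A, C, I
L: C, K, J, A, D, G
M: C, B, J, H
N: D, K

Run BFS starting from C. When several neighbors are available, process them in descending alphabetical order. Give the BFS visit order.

Visit C; enqueue M, L, K, H, E, B → queue [M, L, K, H, E, B]
Visit M; enqueue J → queue [L, K, H, E, B, J]
Visit L; enqueue G, D, A → queue [K, H, E, B, J, G, D, A]
Visit K; enqueue N, I → queue [H, E, B, J, G, D, A, N, I]
Visit H → queue [E, B, J, G, D, A, N, I]
Visit E; enqueue F → queue [B, J, G, D, A, N, I, F]
Visit B → queue [J, G, D, A, N, I, F]
Visit J → queue [G, D, A, N, I, F]
Visit G → queue [D, A, N, I, F]
Visit D → queue [A, N, I, F]
Visit A → queue [N, I, F]
Visit N → queue [I, F]
Visit I → queue [F]
Visit F → queue []

C, M, L, K, H, E, B, J, G, D, A, N, I, F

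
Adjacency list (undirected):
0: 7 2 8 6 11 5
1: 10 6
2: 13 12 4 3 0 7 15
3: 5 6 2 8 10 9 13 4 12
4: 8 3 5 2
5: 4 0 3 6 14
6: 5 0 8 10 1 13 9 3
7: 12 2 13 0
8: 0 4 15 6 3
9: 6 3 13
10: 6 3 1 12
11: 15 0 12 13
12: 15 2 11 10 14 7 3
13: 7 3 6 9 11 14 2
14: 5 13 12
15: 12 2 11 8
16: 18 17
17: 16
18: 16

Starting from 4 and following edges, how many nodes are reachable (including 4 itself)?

16

BFS from 4 visits: 4, 8, 5, 3, 2, 15, 6, 0, 14, 13, 12, 10, 9, 7, 11, 1
Reachable nodes: 16 of 19 total.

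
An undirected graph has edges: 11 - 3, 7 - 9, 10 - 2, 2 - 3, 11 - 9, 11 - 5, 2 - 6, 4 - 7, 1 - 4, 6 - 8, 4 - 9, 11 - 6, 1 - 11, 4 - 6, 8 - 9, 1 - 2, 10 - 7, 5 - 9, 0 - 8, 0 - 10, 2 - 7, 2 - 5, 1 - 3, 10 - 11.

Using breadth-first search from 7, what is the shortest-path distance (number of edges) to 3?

2

Level 0: 7
Level 1: 2, 4, 9, 10
Level 2: 0, 1, 3, 5, 6, 8, 11
3 first appears at level 2.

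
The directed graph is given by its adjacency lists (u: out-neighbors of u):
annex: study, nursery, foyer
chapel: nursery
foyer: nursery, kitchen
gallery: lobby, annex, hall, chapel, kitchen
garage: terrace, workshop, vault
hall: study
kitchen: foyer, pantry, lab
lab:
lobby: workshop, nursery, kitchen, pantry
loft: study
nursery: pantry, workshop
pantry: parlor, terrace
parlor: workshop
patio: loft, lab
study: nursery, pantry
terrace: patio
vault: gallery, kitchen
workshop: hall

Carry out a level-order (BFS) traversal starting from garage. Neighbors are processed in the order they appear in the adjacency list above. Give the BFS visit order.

garage terrace workshop vault patio hall gallery kitchen loft lab study lobby annex chapel foyer pantry nursery parlor

Visit garage; enqueue terrace, workshop, vault → queue [terrace, workshop, vault]
Visit terrace; enqueue patio → queue [workshop, vault, patio]
Visit workshop; enqueue hall → queue [vault, patio, hall]
Visit vault; enqueue gallery, kitchen → queue [patio, hall, gallery, kitchen]
Visit patio; enqueue loft, lab → queue [hall, gallery, kitchen, loft, lab]
Visit hall; enqueue study → queue [gallery, kitchen, loft, lab, study]
Visit gallery; enqueue lobby, annex, chapel → queue [kitchen, loft, lab, study, lobby, annex, chapel]
Visit kitchen; enqueue foyer, pantry → queue [loft, lab, study, lobby, annex, chapel, foyer, pantry]
Visit loft → queue [lab, study, lobby, annex, chapel, foyer, pantry]
Visit lab → queue [study, lobby, annex, chapel, foyer, pantry]
Visit study; enqueue nursery → queue [lobby, annex, chapel, foyer, pantry, nursery]
Visit lobby → queue [annex, chapel, foyer, pantry, nursery]
Visit annex → queue [chapel, foyer, pantry, nursery]
Visit chapel → queue [foyer, pantry, nursery]
Visit foyer → queue [pantry, nursery]
Visit pantry; enqueue parlor → queue [nursery, parlor]
Visit nursery → queue [parlor]
Visit parlor → queue []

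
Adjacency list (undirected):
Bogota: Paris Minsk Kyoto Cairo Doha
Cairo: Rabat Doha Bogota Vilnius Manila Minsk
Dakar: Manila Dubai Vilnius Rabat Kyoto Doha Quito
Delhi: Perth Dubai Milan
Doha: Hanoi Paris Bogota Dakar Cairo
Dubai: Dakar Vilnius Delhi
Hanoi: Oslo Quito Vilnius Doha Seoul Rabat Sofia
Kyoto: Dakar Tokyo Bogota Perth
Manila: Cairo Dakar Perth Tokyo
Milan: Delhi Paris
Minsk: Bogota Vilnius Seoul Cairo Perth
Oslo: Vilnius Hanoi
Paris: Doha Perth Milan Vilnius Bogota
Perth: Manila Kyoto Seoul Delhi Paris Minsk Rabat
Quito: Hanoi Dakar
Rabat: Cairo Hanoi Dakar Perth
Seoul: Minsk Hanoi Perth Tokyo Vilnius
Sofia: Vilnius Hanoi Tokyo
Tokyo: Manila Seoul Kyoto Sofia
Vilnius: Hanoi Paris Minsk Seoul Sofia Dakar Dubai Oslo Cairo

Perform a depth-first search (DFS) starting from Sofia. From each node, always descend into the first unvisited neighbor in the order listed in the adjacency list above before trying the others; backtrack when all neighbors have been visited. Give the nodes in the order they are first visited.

Visit Sofia
Sofia → Vilnius
Vilnius → Hanoi
Hanoi → Oslo
Hanoi → Quito
Quito → Dakar
Dakar → Manila
Manila → Cairo
Cairo → Rabat
Rabat → Perth
Perth → Kyoto
Kyoto → Tokyo
Tokyo → Seoul
Seoul → Minsk
Minsk → Bogota
Bogota → Paris
Paris → Doha
Paris → Milan
Milan → Delhi
Delhi → Dubai

Sofia -> Vilnius -> Hanoi -> Oslo -> Quito -> Dakar -> Manila -> Cairo -> Rabat -> Perth -> Kyoto -> Tokyo -> Seoul -> Minsk -> Bogota -> Paris -> Doha -> Milan -> Delhi -> Dubai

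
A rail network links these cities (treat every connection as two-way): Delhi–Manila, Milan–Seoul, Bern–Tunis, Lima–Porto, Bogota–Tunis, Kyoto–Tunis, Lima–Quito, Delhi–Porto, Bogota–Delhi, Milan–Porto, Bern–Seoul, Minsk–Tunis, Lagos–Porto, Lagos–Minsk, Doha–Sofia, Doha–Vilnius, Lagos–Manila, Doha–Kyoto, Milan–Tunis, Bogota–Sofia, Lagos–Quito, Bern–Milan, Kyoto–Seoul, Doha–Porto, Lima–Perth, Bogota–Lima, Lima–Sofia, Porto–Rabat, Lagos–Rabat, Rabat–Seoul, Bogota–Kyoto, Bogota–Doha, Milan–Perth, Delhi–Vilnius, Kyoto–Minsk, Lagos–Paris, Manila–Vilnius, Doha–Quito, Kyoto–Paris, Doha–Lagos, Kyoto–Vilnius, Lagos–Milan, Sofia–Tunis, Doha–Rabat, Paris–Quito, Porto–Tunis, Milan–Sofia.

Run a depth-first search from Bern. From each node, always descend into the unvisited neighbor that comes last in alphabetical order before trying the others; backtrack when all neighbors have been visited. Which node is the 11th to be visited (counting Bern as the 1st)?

Lagos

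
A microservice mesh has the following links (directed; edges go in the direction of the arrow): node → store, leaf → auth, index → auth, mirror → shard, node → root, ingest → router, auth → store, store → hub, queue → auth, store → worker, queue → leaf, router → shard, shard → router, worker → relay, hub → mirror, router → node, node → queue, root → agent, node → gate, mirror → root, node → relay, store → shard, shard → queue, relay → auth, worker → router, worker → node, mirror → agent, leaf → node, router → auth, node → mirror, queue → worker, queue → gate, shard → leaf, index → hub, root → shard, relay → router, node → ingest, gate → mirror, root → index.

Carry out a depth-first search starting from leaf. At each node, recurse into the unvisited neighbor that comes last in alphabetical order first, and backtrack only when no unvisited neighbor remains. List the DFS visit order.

Visit leaf
leaf → node
node → store
store → worker
worker → router
router → shard
shard → queue
queue → gate
gate → mirror
mirror → root
root → index
index → hub
index → auth
root → agent
worker → relay
node → ingest

leaf node store worker router shard queue gate mirror root index hub auth agent relay ingest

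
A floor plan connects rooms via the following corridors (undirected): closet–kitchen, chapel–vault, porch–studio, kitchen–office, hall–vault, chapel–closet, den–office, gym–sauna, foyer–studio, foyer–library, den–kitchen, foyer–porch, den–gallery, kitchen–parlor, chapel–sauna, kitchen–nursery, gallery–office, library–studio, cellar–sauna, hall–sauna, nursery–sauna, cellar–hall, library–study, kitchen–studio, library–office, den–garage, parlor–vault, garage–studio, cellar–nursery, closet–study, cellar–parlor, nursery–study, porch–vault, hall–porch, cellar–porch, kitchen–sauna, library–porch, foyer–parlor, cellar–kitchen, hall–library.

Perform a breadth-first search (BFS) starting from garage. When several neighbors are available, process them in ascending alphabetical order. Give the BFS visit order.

garage, den, studio, gallery, kitchen, office, foyer, library, porch, cellar, closet, nursery, parlor, sauna, hall, study, vault, chapel, gym

Visit garage; enqueue den, studio → queue [den, studio]
Visit den; enqueue gallery, kitchen, office → queue [studio, gallery, kitchen, office]
Visit studio; enqueue foyer, library, porch → queue [gallery, kitchen, office, foyer, library, porch]
Visit gallery → queue [kitchen, office, foyer, library, porch]
Visit kitchen; enqueue cellar, closet, nursery, parlor, sauna → queue [office, foyer, library, porch, cellar, closet, nursery, parlor, sauna]
Visit office → queue [foyer, library, porch, cellar, closet, nursery, parlor, sauna]
Visit foyer → queue [library, porch, cellar, closet, nursery, parlor, sauna]
Visit library; enqueue hall, study → queue [porch, cellar, closet, nursery, parlor, sauna, hall, study]
Visit porch; enqueue vault → queue [cellar, closet, nursery, parlor, sauna, hall, study, vault]
Visit cellar → queue [closet, nursery, parlor, sauna, hall, study, vault]
Visit closet; enqueue chapel → queue [nursery, parlor, sauna, hall, study, vault, chapel]
Visit nursery → queue [parlor, sauna, hall, study, vault, chapel]
Visit parlor → queue [sauna, hall, study, vault, chapel]
Visit sauna; enqueue gym → queue [hall, study, vault, chapel, gym]
Visit hall → queue [study, vault, chapel, gym]
Visit study → queue [vault, chapel, gym]
Visit vault → queue [chapel, gym]
Visit chapel → queue [gym]
Visit gym → queue []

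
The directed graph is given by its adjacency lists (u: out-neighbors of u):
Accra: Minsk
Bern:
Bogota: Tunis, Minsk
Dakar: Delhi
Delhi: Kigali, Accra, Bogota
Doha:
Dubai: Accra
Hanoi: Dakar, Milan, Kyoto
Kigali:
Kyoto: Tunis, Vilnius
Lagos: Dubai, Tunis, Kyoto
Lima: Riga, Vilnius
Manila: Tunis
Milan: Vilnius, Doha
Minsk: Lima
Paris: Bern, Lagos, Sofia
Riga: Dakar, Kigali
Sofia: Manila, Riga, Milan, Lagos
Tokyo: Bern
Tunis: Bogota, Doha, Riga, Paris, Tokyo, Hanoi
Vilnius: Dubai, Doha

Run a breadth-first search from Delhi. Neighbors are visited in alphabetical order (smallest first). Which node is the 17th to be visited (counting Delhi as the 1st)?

Bern

Visit Delhi; enqueue Accra, Bogota, Kigali → queue [Accra, Bogota, Kigali]
Visit Accra; enqueue Minsk → queue [Bogota, Kigali, Minsk]
Visit Bogota; enqueue Tunis → queue [Kigali, Minsk, Tunis]
Visit Kigali → queue [Minsk, Tunis]
Visit Minsk; enqueue Lima → queue [Tunis, Lima]
Visit Tunis; enqueue Doha, Hanoi, Paris, Riga, Tokyo → queue [Lima, Doha, Hanoi, Paris, Riga, Tokyo]
Visit Lima; enqueue Vilnius → queue [Doha, Hanoi, Paris, Riga, Tokyo, Vilnius]
Visit Doha → queue [Hanoi, Paris, Riga, Tokyo, Vilnius]
Visit Hanoi; enqueue Dakar, Kyoto, Milan → queue [Paris, Riga, Tokyo, Vilnius, Dakar, Kyoto, Milan]
Visit Paris; enqueue Bern, Lagos, Sofia → queue [Riga, Tokyo, Vilnius, Dakar, Kyoto, Milan, Bern, Lagos, Sofia]
Visit Riga → queue [Tokyo, Vilnius, Dakar, Kyoto, Milan, Bern, Lagos, Sofia]
Visit Tokyo → queue [Vilnius, Dakar, Kyoto, Milan, Bern, Lagos, Sofia]
Visit Vilnius; enqueue Dubai → queue [Dakar, Kyoto, Milan, Bern, Lagos, Sofia, Dubai]
Visit Dakar → queue [Kyoto, Milan, Bern, Lagos, Sofia, Dubai]
Visit Kyoto → queue [Milan, Bern, Lagos, Sofia, Dubai]
Visit Milan → queue [Bern, Lagos, Sofia, Dubai]
Visit Bern → queue [Lagos, Sofia, Dubai]
Visit Lagos → queue [Sofia, Dubai]
Visit Sofia; enqueue Manila → queue [Dubai, Manila]
Visit Dubai → queue [Manila]
Visit Manila → queue []

Visit order: Delhi, Accra, Bogota, Kigali, Minsk, Tunis, Lima, Doha, Hanoi, Paris, Riga, Tokyo, Vilnius, Dakar, Kyoto, Milan, Bern, Lagos, Sofia, Dubai, Manila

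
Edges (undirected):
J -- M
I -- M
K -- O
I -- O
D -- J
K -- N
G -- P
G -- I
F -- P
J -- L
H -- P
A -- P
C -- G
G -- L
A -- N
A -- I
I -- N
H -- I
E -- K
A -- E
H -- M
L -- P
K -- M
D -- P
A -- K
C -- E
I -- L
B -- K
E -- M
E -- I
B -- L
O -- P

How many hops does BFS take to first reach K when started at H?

2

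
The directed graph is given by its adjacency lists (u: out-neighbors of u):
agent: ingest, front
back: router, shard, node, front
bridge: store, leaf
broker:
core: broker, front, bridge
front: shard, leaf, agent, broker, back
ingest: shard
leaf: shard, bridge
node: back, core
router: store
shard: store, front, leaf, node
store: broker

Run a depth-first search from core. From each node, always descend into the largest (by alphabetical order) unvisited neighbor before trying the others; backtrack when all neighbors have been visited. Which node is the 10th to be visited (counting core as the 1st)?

bridge

Visit core
core → front
front → shard
shard → store
store → broker
shard → node
node → back
back → router
shard → leaf
leaf → bridge
front → agent
agent → ingest

Visit order: core, front, shard, store, broker, node, back, router, leaf, bridge, agent, ingest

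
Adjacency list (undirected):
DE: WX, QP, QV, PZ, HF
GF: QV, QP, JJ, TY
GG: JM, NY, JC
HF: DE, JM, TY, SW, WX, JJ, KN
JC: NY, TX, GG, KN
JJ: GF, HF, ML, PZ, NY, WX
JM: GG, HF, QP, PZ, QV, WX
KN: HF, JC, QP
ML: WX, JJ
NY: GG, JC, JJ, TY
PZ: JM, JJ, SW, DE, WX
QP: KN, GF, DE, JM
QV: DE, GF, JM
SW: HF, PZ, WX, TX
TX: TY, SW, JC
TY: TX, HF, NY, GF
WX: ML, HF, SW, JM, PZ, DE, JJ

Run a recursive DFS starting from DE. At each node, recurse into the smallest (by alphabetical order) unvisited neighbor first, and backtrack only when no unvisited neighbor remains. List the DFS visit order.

DE HF JJ GF QP JM GG JC KN NY TY TX SW PZ WX ML QV

Visit DE
DE → HF
HF → JJ
JJ → GF
GF → QP
QP → JM
JM → GG
GG → JC
JC → KN
JC → NY
NY → TY
TY → TX
TX → SW
SW → PZ
PZ → WX
WX → ML
JM → QV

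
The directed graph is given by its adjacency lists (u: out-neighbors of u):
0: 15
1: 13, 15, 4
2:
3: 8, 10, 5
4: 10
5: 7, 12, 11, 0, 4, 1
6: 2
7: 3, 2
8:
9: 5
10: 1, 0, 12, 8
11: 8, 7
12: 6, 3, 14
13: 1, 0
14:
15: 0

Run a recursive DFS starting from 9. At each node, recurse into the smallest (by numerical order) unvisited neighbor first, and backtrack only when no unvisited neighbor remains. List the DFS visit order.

Visit 9
9 → 5
5 → 0
0 → 15
5 → 1
1 → 4
4 → 10
10 → 8
10 → 12
12 → 3
12 → 6
6 → 2
12 → 14
1 → 13
5 → 7
5 → 11

9, 5, 0, 15, 1, 4, 10, 8, 12, 3, 6, 2, 14, 13, 7, 11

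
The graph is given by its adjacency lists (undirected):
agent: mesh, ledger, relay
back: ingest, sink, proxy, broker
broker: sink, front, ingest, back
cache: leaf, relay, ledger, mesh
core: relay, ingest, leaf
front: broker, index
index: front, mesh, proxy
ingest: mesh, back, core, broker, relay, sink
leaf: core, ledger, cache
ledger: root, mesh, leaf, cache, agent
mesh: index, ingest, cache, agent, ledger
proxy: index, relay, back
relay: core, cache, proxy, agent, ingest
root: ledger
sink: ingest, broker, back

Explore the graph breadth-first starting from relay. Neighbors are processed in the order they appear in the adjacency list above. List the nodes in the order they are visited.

relay → core → cache → proxy → agent → ingest → leaf → ledger → mesh → index → back → broker → sink → root → front

Visit relay; enqueue core, cache, proxy, agent, ingest → queue [core, cache, proxy, agent, ingest]
Visit core; enqueue leaf → queue [cache, proxy, agent, ingest, leaf]
Visit cache; enqueue ledger, mesh → queue [proxy, agent, ingest, leaf, ledger, mesh]
Visit proxy; enqueue index, back → queue [agent, ingest, leaf, ledger, mesh, index, back]
Visit agent → queue [ingest, leaf, ledger, mesh, index, back]
Visit ingest; enqueue broker, sink → queue [leaf, ledger, mesh, index, back, broker, sink]
Visit leaf → queue [ledger, mesh, index, back, broker, sink]
Visit ledger; enqueue root → queue [mesh, index, back, broker, sink, root]
Visit mesh → queue [index, back, broker, sink, root]
Visit index; enqueue front → queue [back, broker, sink, root, front]
Visit back → queue [broker, sink, root, front]
Visit broker → queue [sink, root, front]
Visit sink → queue [root, front]
Visit root → queue [front]
Visit front → queue []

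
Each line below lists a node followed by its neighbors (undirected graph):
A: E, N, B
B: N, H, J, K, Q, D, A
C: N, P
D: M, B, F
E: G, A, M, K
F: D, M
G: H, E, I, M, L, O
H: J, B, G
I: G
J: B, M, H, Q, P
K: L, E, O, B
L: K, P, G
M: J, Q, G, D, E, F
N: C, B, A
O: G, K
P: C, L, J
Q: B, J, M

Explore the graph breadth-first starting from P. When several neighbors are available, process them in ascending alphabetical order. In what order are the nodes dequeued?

Visit P; enqueue C, J, L → queue [C, J, L]
Visit C; enqueue N → queue [J, L, N]
Visit J; enqueue B, H, M, Q → queue [L, N, B, H, M, Q]
Visit L; enqueue G, K → queue [N, B, H, M, Q, G, K]
Visit N; enqueue A → queue [B, H, M, Q, G, K, A]
Visit B; enqueue D → queue [H, M, Q, G, K, A, D]
Visit H → queue [M, Q, G, K, A, D]
Visit M; enqueue E, F → queue [Q, G, K, A, D, E, F]
Visit Q → queue [G, K, A, D, E, F]
Visit G; enqueue I, O → queue [K, A, D, E, F, I, O]
Visit K → queue [A, D, E, F, I, O]
Visit A → queue [D, E, F, I, O]
Visit D → queue [E, F, I, O]
Visit E → queue [F, I, O]
Visit F → queue [I, O]
Visit I → queue [O]
Visit O → queue []

P C J L N B H M Q G K A D E F I O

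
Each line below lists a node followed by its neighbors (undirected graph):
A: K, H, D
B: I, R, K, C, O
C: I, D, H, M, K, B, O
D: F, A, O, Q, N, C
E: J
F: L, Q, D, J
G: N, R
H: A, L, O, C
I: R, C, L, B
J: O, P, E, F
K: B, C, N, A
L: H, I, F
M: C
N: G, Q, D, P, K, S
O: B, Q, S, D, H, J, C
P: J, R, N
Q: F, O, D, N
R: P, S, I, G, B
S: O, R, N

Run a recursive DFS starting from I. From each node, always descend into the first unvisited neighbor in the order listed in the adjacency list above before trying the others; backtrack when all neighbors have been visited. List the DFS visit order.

Visit I
I → R
R → P
P → J
J → O
O → B
B → K
K → C
C → D
D → F
F → L
L → H
H → A
F → Q
Q → N
N → G
N → S
C → M
J → E

I, R, P, J, O, B, K, C, D, F, L, H, A, Q, N, G, S, M, E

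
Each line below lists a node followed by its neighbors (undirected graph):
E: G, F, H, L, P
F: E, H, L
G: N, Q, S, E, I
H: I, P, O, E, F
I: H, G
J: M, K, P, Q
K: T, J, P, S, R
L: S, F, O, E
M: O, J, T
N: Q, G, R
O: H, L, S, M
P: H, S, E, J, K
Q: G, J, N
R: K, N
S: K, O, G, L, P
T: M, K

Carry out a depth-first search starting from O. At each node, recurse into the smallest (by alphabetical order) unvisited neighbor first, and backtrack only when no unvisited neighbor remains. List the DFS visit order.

O H E F L S G I N Q J K P R T M

Visit O
O → H
H → E
E → F
F → L
L → S
S → G
G → I
G → N
N → Q
Q → J
J → K
K → P
K → R
K → T
T → M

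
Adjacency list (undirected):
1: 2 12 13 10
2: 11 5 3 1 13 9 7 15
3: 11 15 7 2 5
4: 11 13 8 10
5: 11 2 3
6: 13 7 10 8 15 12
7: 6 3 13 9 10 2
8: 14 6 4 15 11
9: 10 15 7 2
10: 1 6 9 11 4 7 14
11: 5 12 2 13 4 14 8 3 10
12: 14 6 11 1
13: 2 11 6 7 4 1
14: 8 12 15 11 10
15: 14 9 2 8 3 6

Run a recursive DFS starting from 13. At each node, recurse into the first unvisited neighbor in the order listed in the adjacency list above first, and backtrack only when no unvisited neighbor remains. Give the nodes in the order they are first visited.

13 2 11 5 3 15 14 8 6 7 9 10 1 12 4

Visit 13
13 → 2
2 → 11
11 → 5
5 → 3
3 → 15
15 → 14
14 → 8
8 → 6
6 → 7
7 → 9
9 → 10
10 → 1
1 → 12
10 → 4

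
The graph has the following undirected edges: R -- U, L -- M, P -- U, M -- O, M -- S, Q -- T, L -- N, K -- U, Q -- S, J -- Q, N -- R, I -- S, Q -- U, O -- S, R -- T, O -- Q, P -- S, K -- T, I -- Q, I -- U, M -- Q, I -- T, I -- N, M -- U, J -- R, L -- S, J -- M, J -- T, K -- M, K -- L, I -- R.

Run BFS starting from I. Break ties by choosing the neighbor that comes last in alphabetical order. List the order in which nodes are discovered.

I, U, T, S, R, Q, N, P, M, K, J, O, L

Visit I; enqueue U, T, S, R, Q, N → queue [U, T, S, R, Q, N]
Visit U; enqueue P, M, K → queue [T, S, R, Q, N, P, M, K]
Visit T; enqueue J → queue [S, R, Q, N, P, M, K, J]
Visit S; enqueue O, L → queue [R, Q, N, P, M, K, J, O, L]
Visit R → queue [Q, N, P, M, K, J, O, L]
Visit Q → queue [N, P, M, K, J, O, L]
Visit N → queue [P, M, K, J, O, L]
Visit P → queue [M, K, J, O, L]
Visit M → queue [K, J, O, L]
Visit K → queue [J, O, L]
Visit J → queue [O, L]
Visit O → queue [L]
Visit L → queue []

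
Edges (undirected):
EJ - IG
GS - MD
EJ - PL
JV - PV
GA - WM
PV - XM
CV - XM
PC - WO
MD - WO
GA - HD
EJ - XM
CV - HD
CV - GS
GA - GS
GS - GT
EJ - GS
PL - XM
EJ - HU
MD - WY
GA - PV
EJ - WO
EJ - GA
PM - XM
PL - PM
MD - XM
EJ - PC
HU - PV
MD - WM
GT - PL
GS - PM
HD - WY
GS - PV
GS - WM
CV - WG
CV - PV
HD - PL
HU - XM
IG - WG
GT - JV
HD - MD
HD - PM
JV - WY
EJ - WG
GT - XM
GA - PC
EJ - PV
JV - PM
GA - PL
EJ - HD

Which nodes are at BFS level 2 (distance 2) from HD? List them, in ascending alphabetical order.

GS, GT, HU, IG, JV, PC, PV, WG, WM, WO, XM

Level 0: HD
Level 1: CV, EJ, GA, MD, PL, PM, WY
Level 2: GS, GT, HU, IG, JV, PC, PV, WG, WM, WO, XM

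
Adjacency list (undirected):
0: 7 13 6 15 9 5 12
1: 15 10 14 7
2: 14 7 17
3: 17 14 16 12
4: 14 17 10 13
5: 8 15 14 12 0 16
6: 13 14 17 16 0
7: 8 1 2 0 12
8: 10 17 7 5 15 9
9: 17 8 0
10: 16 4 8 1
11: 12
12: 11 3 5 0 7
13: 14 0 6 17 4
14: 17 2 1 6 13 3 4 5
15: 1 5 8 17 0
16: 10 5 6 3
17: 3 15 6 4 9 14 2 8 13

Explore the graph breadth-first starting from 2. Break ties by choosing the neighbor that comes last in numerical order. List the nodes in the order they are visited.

Visit 2; enqueue 17, 14, 7 → queue [17, 14, 7]
Visit 17; enqueue 15, 13, 9, 8, 6, 4, 3 → queue [14, 7, 15, 13, 9, 8, 6, 4, 3]
Visit 14; enqueue 5, 1 → queue [7, 15, 13, 9, 8, 6, 4, 3, 5, 1]
Visit 7; enqueue 12, 0 → queue [15, 13, 9, 8, 6, 4, 3, 5, 1, 12, 0]
Visit 15 → queue [13, 9, 8, 6, 4, 3, 5, 1, 12, 0]
Visit 13 → queue [9, 8, 6, 4, 3, 5, 1, 12, 0]
Visit 9 → queue [8, 6, 4, 3, 5, 1, 12, 0]
Visit 8; enqueue 10 → queue [6, 4, 3, 5, 1, 12, 0, 10]
Visit 6; enqueue 16 → queue [4, 3, 5, 1, 12, 0, 10, 16]
Visit 4 → queue [3, 5, 1, 12, 0, 10, 16]
Visit 3 → queue [5, 1, 12, 0, 10, 16]
Visit 5 → queue [1, 12, 0, 10, 16]
Visit 1 → queue [12, 0, 10, 16]
Visit 12; enqueue 11 → queue [0, 10, 16, 11]
Visit 0 → queue [10, 16, 11]
Visit 10 → queue [16, 11]
Visit 16 → queue [11]
Visit 11 → queue []

2, 17, 14, 7, 15, 13, 9, 8, 6, 4, 3, 5, 1, 12, 0, 10, 16, 11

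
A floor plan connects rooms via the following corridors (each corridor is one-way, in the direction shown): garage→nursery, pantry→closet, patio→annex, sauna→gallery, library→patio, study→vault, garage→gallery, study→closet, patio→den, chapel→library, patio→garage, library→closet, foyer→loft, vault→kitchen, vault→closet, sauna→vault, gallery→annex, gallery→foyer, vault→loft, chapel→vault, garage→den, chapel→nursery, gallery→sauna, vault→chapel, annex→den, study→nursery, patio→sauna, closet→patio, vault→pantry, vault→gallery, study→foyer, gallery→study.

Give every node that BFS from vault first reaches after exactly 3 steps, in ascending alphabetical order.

Level 0: vault
Level 1: chapel, closet, gallery, kitchen, loft, pantry
Level 2: annex, foyer, library, nursery, patio, sauna, study
Level 3: den, garage

den, garage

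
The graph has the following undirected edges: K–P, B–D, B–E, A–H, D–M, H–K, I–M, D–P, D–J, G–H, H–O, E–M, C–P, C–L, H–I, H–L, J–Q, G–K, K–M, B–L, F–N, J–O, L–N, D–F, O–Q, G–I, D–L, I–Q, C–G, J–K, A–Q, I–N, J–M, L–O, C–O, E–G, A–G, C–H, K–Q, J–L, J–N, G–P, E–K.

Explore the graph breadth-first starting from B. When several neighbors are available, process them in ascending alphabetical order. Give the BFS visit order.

B → D → E → L → F → J → M → P → G → K → C → H → N → O → Q → I → A

Visit B; enqueue D, E, L → queue [D, E, L]
Visit D; enqueue F, J, M, P → queue [E, L, F, J, M, P]
Visit E; enqueue G, K → queue [L, F, J, M, P, G, K]
Visit L; enqueue C, H, N, O → queue [F, J, M, P, G, K, C, H, N, O]
Visit F → queue [J, M, P, G, K, C, H, N, O]
Visit J; enqueue Q → queue [M, P, G, K, C, H, N, O, Q]
Visit M; enqueue I → queue [P, G, K, C, H, N, O, Q, I]
Visit P → queue [G, K, C, H, N, O, Q, I]
Visit G; enqueue A → queue [K, C, H, N, O, Q, I, A]
Visit K → queue [C, H, N, O, Q, I, A]
Visit C → queue [H, N, O, Q, I, A]
Visit H → queue [N, O, Q, I, A]
Visit N → queue [O, Q, I, A]
Visit O → queue [Q, I, A]
Visit Q → queue [I, A]
Visit I → queue [A]
Visit A → queue []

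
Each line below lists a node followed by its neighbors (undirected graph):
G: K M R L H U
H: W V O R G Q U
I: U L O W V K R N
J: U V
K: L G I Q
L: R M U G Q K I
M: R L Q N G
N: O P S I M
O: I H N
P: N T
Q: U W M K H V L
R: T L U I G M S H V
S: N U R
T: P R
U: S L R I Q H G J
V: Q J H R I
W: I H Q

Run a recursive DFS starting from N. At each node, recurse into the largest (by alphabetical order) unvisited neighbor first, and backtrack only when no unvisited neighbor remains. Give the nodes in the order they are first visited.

N, S, U, R, V, Q, W, I, O, H, G, M, L, K, J, T, P

Visit N
N → S
S → U
U → R
R → V
V → Q
Q → W
W → I
I → O
O → H
H → G
G → M
M → L
L → K
V → J
R → T
T → P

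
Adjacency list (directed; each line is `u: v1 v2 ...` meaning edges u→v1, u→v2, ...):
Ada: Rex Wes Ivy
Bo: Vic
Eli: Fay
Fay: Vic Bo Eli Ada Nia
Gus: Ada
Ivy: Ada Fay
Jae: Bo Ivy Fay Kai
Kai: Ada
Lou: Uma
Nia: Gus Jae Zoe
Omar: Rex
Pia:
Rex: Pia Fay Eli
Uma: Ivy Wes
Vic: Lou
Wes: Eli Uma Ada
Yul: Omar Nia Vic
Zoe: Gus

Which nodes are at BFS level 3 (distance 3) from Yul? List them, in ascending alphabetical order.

Level 0: Yul
Level 1: Nia, Omar, Vic
Level 2: Gus, Jae, Lou, Rex, Zoe
Level 3: Ada, Bo, Eli, Fay, Ivy, Kai, Pia, Uma
Level 4: Wes

Ada, Bo, Eli, Fay, Ivy, Kai, Pia, Uma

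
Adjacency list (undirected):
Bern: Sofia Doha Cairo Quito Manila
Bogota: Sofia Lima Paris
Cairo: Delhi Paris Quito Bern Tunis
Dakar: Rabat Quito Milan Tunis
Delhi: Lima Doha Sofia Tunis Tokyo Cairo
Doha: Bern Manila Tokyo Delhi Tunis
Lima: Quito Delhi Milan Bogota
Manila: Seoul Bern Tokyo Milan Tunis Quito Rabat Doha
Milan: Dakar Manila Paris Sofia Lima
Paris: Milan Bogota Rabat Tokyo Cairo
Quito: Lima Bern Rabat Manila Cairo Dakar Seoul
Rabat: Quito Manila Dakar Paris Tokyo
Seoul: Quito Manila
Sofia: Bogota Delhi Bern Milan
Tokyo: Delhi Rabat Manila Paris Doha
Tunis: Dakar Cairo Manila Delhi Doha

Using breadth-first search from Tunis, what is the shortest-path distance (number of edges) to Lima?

Level 0: Tunis
Level 1: Cairo, Dakar, Delhi, Doha, Manila
Level 2: Bern, Lima, Milan, Paris, Quito, Rabat, Seoul, Sofia, Tokyo
Level 3: Bogota
Lima first appears at level 2.

2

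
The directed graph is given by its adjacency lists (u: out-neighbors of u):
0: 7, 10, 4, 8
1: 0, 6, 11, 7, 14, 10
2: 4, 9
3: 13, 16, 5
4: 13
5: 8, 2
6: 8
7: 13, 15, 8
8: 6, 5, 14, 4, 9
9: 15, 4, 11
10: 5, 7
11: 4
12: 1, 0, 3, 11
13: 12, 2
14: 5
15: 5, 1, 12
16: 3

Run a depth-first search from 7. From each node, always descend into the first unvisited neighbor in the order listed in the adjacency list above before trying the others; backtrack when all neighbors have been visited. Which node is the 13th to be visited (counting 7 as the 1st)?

Visit 7
7 → 13
13 → 12
12 → 1
1 → 0
0 → 10
10 → 5
5 → 8
8 → 6
8 → 14
8 → 4
8 → 9
9 → 15
9 → 11
5 → 2
12 → 3
3 → 16

Visit order: 7, 13, 12, 1, 0, 10, 5, 8, 6, 14, 4, 9, 15, 11, 2, 3, 16

15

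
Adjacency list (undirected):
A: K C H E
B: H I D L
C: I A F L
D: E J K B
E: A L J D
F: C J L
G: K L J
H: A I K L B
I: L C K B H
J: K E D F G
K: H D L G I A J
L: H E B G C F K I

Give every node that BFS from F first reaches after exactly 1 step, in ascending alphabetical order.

C, J, L

Level 0: F
Level 1: C, J, L
Level 2: A, B, D, E, G, H, I, K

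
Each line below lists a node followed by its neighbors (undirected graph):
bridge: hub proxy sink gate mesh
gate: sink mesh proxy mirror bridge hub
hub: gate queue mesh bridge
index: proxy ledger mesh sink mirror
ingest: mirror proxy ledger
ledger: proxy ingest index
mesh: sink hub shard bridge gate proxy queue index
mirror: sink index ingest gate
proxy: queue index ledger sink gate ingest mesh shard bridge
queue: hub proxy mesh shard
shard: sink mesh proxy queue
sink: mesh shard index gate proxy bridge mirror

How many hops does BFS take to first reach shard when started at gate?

Level 0: gate
Level 1: bridge, hub, mesh, mirror, proxy, sink
Level 2: index, ingest, ledger, queue, shard
shard first appears at level 2.

2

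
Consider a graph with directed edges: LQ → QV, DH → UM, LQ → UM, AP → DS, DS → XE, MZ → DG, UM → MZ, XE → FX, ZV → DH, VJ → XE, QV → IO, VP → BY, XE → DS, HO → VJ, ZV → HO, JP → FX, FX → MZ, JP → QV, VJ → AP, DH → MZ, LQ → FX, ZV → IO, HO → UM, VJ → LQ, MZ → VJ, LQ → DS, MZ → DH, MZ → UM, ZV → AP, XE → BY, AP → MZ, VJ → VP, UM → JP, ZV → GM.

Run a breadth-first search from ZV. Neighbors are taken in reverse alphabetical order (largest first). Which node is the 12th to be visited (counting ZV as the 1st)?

Visit ZV; enqueue IO, HO, GM, DH, AP → queue [IO, HO, GM, DH, AP]
Visit IO → queue [HO, GM, DH, AP]
Visit HO; enqueue VJ, UM → queue [GM, DH, AP, VJ, UM]
Visit GM → queue [DH, AP, VJ, UM]
Visit DH; enqueue MZ → queue [AP, VJ, UM, MZ]
Visit AP; enqueue DS → queue [VJ, UM, MZ, DS]
Visit VJ; enqueue XE, VP, LQ → queue [UM, MZ, DS, XE, VP, LQ]
Visit UM; enqueue JP → queue [MZ, DS, XE, VP, LQ, JP]
Visit MZ; enqueue DG → queue [DS, XE, VP, LQ, JP, DG]
Visit DS → queue [XE, VP, LQ, JP, DG]
Visit XE; enqueue FX, BY → queue [VP, LQ, JP, DG, FX, BY]
Visit VP → queue [LQ, JP, DG, FX, BY]
Visit LQ; enqueue QV → queue [JP, DG, FX, BY, QV]
Visit JP → queue [DG, FX, BY, QV]
Visit DG → queue [FX, BY, QV]
Visit FX → queue [BY, QV]
Visit BY → queue [QV]
Visit QV → queue []

Visit order: ZV, IO, HO, GM, DH, AP, VJ, UM, MZ, DS, XE, VP, LQ, JP, DG, FX, BY, QV

VP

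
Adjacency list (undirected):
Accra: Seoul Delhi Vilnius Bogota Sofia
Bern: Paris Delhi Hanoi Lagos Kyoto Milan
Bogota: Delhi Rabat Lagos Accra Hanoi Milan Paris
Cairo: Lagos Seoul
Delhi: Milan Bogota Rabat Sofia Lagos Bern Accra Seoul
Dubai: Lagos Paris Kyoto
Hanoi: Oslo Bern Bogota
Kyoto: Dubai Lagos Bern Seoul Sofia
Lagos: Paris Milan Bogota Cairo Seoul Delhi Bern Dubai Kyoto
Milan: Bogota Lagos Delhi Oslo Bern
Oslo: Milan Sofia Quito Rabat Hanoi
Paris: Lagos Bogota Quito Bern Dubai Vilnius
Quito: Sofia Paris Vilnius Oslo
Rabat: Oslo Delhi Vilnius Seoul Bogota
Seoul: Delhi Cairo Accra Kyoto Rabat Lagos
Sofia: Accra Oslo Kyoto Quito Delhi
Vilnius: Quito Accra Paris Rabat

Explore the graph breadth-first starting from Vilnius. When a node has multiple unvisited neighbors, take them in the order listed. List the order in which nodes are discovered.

Visit Vilnius; enqueue Quito, Accra, Paris, Rabat → queue [Quito, Accra, Paris, Rabat]
Visit Quito; enqueue Sofia, Oslo → queue [Accra, Paris, Rabat, Sofia, Oslo]
Visit Accra; enqueue Seoul, Delhi, Bogota → queue [Paris, Rabat, Sofia, Oslo, Seoul, Delhi, Bogota]
Visit Paris; enqueue Lagos, Bern, Dubai → queue [Rabat, Sofia, Oslo, Seoul, Delhi, Bogota, Lagos, Bern, Dubai]
Visit Rabat → queue [Sofia, Oslo, Seoul, Delhi, Bogota, Lagos, Bern, Dubai]
Visit Sofia; enqueue Kyoto → queue [Oslo, Seoul, Delhi, Bogota, Lagos, Bern, Dubai, Kyoto]
Visit Oslo; enqueue Milan, Hanoi → queue [Seoul, Delhi, Bogota, Lagos, Bern, Dubai, Kyoto, Milan, Hanoi]
Visit Seoul; enqueue Cairo → queue [Delhi, Bogota, Lagos, Bern, Dubai, Kyoto, Milan, Hanoi, Cairo]
Visit Delhi → queue [Bogota, Lagos, Bern, Dubai, Kyoto, Milan, Hanoi, Cairo]
Visit Bogota → queue [Lagos, Bern, Dubai, Kyoto, Milan, Hanoi, Cairo]
Visit Lagos → queue [Bern, Dubai, Kyoto, Milan, Hanoi, Cairo]
Visit Bern → queue [Dubai, Kyoto, Milan, Hanoi, Cairo]
Visit Dubai → queue [Kyoto, Milan, Hanoi, Cairo]
Visit Kyoto → queue [Milan, Hanoi, Cairo]
Visit Milan → queue [Hanoi, Cairo]
Visit Hanoi → queue [Cairo]
Visit Cairo → queue []

Vilnius, Quito, Accra, Paris, Rabat, Sofia, Oslo, Seoul, Delhi, Bogota, Lagos, Bern, Dubai, Kyoto, Milan, Hanoi, Cairo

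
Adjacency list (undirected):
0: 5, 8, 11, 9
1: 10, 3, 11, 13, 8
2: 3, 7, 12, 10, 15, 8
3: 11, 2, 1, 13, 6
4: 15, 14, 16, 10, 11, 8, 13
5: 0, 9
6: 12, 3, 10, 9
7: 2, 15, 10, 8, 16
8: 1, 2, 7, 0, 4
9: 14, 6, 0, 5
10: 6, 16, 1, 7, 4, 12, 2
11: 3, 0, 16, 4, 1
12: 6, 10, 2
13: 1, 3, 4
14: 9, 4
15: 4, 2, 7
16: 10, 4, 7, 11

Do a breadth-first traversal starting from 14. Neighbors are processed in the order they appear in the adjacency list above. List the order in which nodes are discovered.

14, 9, 4, 6, 0, 5, 15, 16, 10, 11, 8, 13, 12, 3, 2, 7, 1

Visit 14; enqueue 9, 4 → queue [9, 4]
Visit 9; enqueue 6, 0, 5 → queue [4, 6, 0, 5]
Visit 4; enqueue 15, 16, 10, 11, 8, 13 → queue [6, 0, 5, 15, 16, 10, 11, 8, 13]
Visit 6; enqueue 12, 3 → queue [0, 5, 15, 16, 10, 11, 8, 13, 12, 3]
Visit 0 → queue [5, 15, 16, 10, 11, 8, 13, 12, 3]
Visit 5 → queue [15, 16, 10, 11, 8, 13, 12, 3]
Visit 15; enqueue 2, 7 → queue [16, 10, 11, 8, 13, 12, 3, 2, 7]
Visit 16 → queue [10, 11, 8, 13, 12, 3, 2, 7]
Visit 10; enqueue 1 → queue [11, 8, 13, 12, 3, 2, 7, 1]
Visit 11 → queue [8, 13, 12, 3, 2, 7, 1]
Visit 8 → queue [13, 12, 3, 2, 7, 1]
Visit 13 → queue [12, 3, 2, 7, 1]
Visit 12 → queue [3, 2, 7, 1]
Visit 3 → queue [2, 7, 1]
Visit 2 → queue [7, 1]
Visit 7 → queue [1]
Visit 1 → queue []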